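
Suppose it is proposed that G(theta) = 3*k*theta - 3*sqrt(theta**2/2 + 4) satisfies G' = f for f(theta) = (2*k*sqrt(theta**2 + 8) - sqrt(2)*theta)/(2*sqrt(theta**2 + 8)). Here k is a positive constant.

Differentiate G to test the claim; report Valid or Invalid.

d/dtheta[G] = (6*k*sqrt(theta**2 + 8) - 3*sqrt(2)*theta)/(2*sqrt(theta**2 + 8))
d/dtheta[G] - f(theta) = (2*k*sqrt(theta**2 + 8) - sqrt(2)*theta)/sqrt(theta**2 + 8) != 0.

Invalid: d/dtheta[G] - f = (2*k*sqrt(theta**2 + 8) - sqrt(2)*theta)/sqrt(theta**2 + 8), which is not 0.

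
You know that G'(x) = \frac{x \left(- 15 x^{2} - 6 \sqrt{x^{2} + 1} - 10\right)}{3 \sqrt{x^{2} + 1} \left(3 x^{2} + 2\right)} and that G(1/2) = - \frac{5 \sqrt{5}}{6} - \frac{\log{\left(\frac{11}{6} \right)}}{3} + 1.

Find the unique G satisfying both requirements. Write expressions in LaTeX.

G(x) = - \frac{5 \sqrt{x^{2} + 1}}{3} - \frac{\log{\left(2 x^{2} + \frac{4}{3} \right)}}{3} + 1

Whatever form G(x) takes, its d/dx must return the stated G'(x).
A general antiderivative is - \frac{5 \sqrt{x^{2} + 1}}{3} - \frac{\log{\left(2 x^{2} + \frac{4}{3} \right)}}{3} + C.
The condition gives C = - \frac{5 \sqrt{5}}{6} - \frac{\log{\left(\frac{11}{6} \right)}}{3} + 1 - (- \frac{5 \sqrt{5}}{6} - \frac{\log{\left(\frac{11}{6} \right)}}{3}) = 1.
So G(x) = - \frac{5 \sqrt{x^{2} + 1}}{3} - \frac{\log{\left(2 x^{2} + \frac{4}{3} \right)}}{3} + 1.
Check: d/dx[- \frac{5 \sqrt{x^{2} + 1}}{3} - \frac{\log{\left(2 x^{2} + \frac{4}{3} \right)}}{3} + 1] = \frac{- 15 x^{3} - 6 x \sqrt{x^{2} + 1} - 10 x}{9 x^{2} \sqrt{x^{2} + 1} + 6 \sqrt{x^{2} + 1}}, which equals G'(x).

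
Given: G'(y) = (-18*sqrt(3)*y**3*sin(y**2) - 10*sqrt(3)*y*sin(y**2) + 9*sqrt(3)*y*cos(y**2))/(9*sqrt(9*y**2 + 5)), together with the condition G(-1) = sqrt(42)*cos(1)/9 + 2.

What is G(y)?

G(y) = sqrt(3)*(sqrt(9*y**2 + 5)*cos(y**2) + 6*sqrt(3))/9

Recognize the product-rule pattern: G'(y) = u'v + uv' with u = sqrt(3*y**2 + 5/3)/3, v = cos(y**2), so integration by parts undoes it.
A general antiderivative is sqrt(3*y**2 + 5/3)*cos(y**2)/3 + C.
The condition gives C = sqrt(42)*cos(1)/9 + 2 - (sqrt(42)*cos(1)/9) = 2.
So G(y) = sqrt(3)*(sqrt(9*y**2 + 5)*cos(y**2) + 6*sqrt(3))/9.
Check: d/dy[sqrt(3)*(sqrt(9*y**2 + 5)*cos(y**2) + 6*sqrt(3))/9] = (-18*sqrt(3)*y**3*sin(y**2) - 10*sqrt(3)*y*sin(y**2) + 9*sqrt(3)*y*cos(y**2))/(9*sqrt(9*y**2 + 5)) = G'(y).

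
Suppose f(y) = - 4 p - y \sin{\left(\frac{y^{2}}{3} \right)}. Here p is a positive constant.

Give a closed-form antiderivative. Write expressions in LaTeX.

Whatever form F(y) takes, F'(y) = f(y) is non-negotiable.
Check: d/dy[- \frac{8 p y - 3 \cos{\left(\frac{y^{2}}{3} \right)}}{2}] = - 4 p - y \sin{\left(\frac{y^{2}}{3} \right)} = f(y).

An antiderivative is F(y) = - \frac{8 p y - 3 \cos{\left(\frac{y^{2}}{3} \right)}}{2}.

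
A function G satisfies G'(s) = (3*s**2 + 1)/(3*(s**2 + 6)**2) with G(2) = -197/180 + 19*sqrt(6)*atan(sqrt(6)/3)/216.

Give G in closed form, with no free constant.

The proposed G(s) is checked by its d/ds: the result must match the given G'(s).
A general antiderivative is -17*s/(36*s**2 + 216) + 19*sqrt(6)*atan(sqrt(6)*s/6)/216 + C.
The condition gives C = -197/180 + 19*sqrt(6)*atan(sqrt(6)/3)/216 - (-17/180 + 19*sqrt(6)*atan(sqrt(6)/3)/216) = -1.
So G(s) = (-216*s**2 - 102*s + 19*sqrt(6)*(s**2 + 6)*atan(sqrt(6)*s/6) - 1296)/(216*(s**2 + 6)).
Check: d/ds[(-216*s**2 - 102*s + 19*sqrt(6)*(s**2 + 6)*atan(sqrt(6)*s/6) - 1296)/(216*(s**2 + 6))] = (3*s**2 + 1)/(3*s**4 + 36*s**2 + 108), which equals G'(s).

G(s) = (-216*s**2 - 102*s + 19*sqrt(6)*(s**2 + 6)*atan(sqrt(6)*s/6) - 1296)/(216*(s**2 + 6))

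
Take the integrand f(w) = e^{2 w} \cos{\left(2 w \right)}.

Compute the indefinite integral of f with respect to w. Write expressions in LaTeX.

Since d/dw undoes antidifferentiation here, F'(w) = f(w) is required of F(w).
Check: d/dw[\frac{e^{2 w} \sin{\left(2 w \right)}}{4} + \frac{e^{2 w} \cos{\left(2 w \right)}}{4}] = e^{2 w} \cos{\left(2 w \right)} = f(w).

F(w) = \frac{e^{2 w} \sin{\left(2 w \right)}}{4} + \frac{e^{2 w} \cos{\left(2 w \right)}}{4} + C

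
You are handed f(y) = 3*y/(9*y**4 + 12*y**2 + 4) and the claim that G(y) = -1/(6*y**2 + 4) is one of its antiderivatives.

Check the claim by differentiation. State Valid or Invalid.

Valid - the claim checks out under differentiation.

d/dy[G] = 3*y/(9*y**4 + 12*y**2 + 4)
This equals f(y) exactly, so the claim holds.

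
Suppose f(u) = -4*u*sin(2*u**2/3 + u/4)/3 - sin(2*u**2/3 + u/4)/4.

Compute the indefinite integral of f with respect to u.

The substitution w = 2*u**2/3 + u/4 works: f is exactly (dF/dw)*(dw/du) for that inner function.
Check: d/du[cos(2*u**2/3 + u/4)] = -4*u*sin(2*u**2/3 + u/4)/3 - sin(2*u**2/3 + u/4)/4 = f(u).

F(u) = cos(2*u**2/3 + u/4) + C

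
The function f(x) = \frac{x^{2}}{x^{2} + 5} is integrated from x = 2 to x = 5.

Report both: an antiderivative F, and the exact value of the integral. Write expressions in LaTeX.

Since d/dx undoes antidifferentiation here, F'(x) = f(x) is required of F(x).
F(x) = x - \sqrt{5} \operatorname{atan}{\left(\frac{\sqrt{5} x}{5} \right)} is an antiderivative of f.
Check: d/dx[x - \sqrt{5} \operatorname{atan}{\left(\frac{\sqrt{5} x}{5} \right)}] = \frac{x^{2}}{x^{2} + 5} = f(x).
F(5) = - \sqrt{5} \operatorname{atan}{\left(\sqrt{5} \right)} + 5; F(2) = - \sqrt{5} \operatorname{atan}{\left(\frac{2 \sqrt{5}}{5} \right)} + 2.
Integral = F(5) - F(2) = - \sqrt{5} \operatorname{atan}{\left(\sqrt{5} \right)} + \sqrt{5} \operatorname{atan}{\left(\frac{2 \sqrt{5}}{5} \right)} + 3.

Antiderivative: F(x) = x - \sqrt{5} \operatorname{atan}{\left(\frac{\sqrt{5} x}{5} \right)}; value = - \sqrt{5} \operatorname{atan}{\left(\sqrt{5} \right)} + \sqrt{5} \operatorname{atan}{\left(\frac{2 \sqrt{5}}{5} \right)} + 3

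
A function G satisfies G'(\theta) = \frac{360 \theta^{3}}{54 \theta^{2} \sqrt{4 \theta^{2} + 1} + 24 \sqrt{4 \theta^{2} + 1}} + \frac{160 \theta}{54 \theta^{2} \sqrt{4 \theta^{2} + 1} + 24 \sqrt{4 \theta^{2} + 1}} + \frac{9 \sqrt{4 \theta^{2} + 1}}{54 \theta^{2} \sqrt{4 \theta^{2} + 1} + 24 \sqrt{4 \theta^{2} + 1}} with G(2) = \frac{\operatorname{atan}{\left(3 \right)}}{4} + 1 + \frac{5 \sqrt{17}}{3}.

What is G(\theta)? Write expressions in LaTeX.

The integrand splits into summands that can be handled one at a time.
A general antiderivative is \frac{5 \sqrt{4 \theta^{2} + 1}}{3} + \frac{\operatorname{atan}{\left(\frac{3 \theta}{2} \right)}}{4} + C.
The condition gives C = \frac{\operatorname{atan}{\left(3 \right)}}{4} + 1 + \frac{5 \sqrt{17}}{3} - (\frac{\operatorname{atan}{\left(3 \right)}}{4} + \frac{5 \sqrt{17}}{3}) = 1.
So G(\theta) = \frac{5 \sqrt{4 \theta^{2} + 1}}{3} + \frac{\operatorname{atan}{\left(\frac{3 \theta}{2} \right)}}{4} + 1.
Check: d/d\theta[\frac{5 \sqrt{4 \theta^{2} + 1}}{3} + \frac{\operatorname{atan}{\left(\frac{3 \theta}{2} \right)}}{4} + 1] = \frac{360 \theta^{3} + 160 \theta + 9 \sqrt{4 \theta^{2} + 1}}{54 \theta^{2} \sqrt{4 \theta^{2} + 1} + 24 \sqrt{4 \theta^{2} + 1}}, which equals G'(\theta).

G(\theta) = \frac{5 \sqrt{4 \theta^{2} + 1}}{3} + \frac{\operatorname{atan}{\left(\frac{3 \theta}{2} \right)}}{4} + 1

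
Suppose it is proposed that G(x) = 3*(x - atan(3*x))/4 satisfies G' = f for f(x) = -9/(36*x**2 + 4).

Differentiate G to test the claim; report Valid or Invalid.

d/dx[G] = (27*x**2 - 6)/(36*x**2 + 4)
d/dx[G] - f(x) = 3/4 != 0.

Invalid: d/dx[G] - f = 3/4, which is not 0.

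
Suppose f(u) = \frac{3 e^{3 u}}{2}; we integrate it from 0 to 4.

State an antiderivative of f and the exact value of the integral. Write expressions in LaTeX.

Differentiate the proposed F(u) back; it has to land on f(u) exactly.
F(u) = \frac{e^{3 u}}{2} is an antiderivative of f.
Check: d/du[\frac{e^{3 u}}{2}] = \frac{3 e^{3 u}}{2} = f(u).
F(4) = \frac{e^{12}}{2}; F(0) = \frac{1}{2}.
Integral = F(4) - F(0) = - \frac{1}{2} + \frac{e^{12}}{2}.

Antiderivative: F(u) = \frac{e^{3 u}}{2}; value = - \frac{1}{2} + \frac{e^{12}}{2}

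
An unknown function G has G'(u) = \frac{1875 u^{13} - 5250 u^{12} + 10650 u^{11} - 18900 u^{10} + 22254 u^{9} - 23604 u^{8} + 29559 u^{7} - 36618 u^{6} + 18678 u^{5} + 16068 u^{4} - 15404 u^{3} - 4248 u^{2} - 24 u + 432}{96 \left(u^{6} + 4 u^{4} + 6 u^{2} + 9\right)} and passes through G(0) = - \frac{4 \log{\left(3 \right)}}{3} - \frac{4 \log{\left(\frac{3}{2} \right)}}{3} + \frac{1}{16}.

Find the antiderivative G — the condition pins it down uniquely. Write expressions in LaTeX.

Differentiate the proposed G(u) back; it has to land on the given G'(u).
A general antiderivative is \left(\frac{5 u^{2}}{4} - u - \frac{1}{2}\right)^{4} - \frac{4 \log{\left(u^{2} + 3 \right)}}{3} - \frac{4 \log{\left(\frac{u^{4}}{2} + \frac{u^{2}}{2} + \frac{3}{2} \right)}}{3} + C.
The condition gives C = - \frac{4 \log{\left(3 \right)}}{3} - \frac{4 \log{\left(\frac{3}{2} \right)}}{3} + \frac{1}{16} - (- \frac{4 \log{\left(3 \right)}}{3} - \frac{4 \log{\left(\frac{3}{2} \right)}}{3} + \frac{1}{16}) = 0.
So G(u) = \frac{625 u^{8}}{256} - \frac{125 u^{7}}{16} + \frac{175 u^{6}}{32} + \frac{35 u^{5}}{8} - \frac{133 u^{4}}{32} - \frac{7 u^{3}}{4} + \frac{7 u^{2}}{8} + \frac{u}{2} - \frac{4 \log{\left(u^{2} + 3 \right)}}{3} - \frac{4 \log{\left(u^{4} + u^{2} + 3 \right)}}{3} + \frac{1}{16} + \frac{4 \log{\left(2 \right)}}{3}.
Check: d/du[\frac{625 u^{8}}{256} - \frac{125 u^{7}}{16} + \frac{175 u^{6}}{32} + \frac{35 u^{5}}{8} - \frac{133 u^{4}}{32} - \frac{7 u^{3}}{4} + \frac{7 u^{2}}{8} + \frac{u}{2} - \frac{4 \log{\left(u^{2} + 3 \right)}}{3} - \frac{4 \log{\left(u^{4} + u^{2} + 3 \right)}}{3} + \frac{1}{16} + \frac{4 \log{\left(2 \right)}}{3}] = \frac{1875 u^{13} - 5250 u^{12} + 10650 u^{11} - 18900 u^{10} + 22254 u^{9} - 23604 u^{8} + 29559 u^{7} - 36618 u^{6} + 18678 u^{5} + 16068 u^{4} - 15404 u^{3} - 4248 u^{2} - 24 u + 432}{96 u^{6} + 384 u^{4} + 576 u^{2} + 864}, which equals G'(u).

G(u) = \frac{625 u^{8}}{256} - \frac{125 u^{7}}{16} + \frac{175 u^{6}}{32} + \frac{35 u^{5}}{8} - \frac{133 u^{4}}{32} - \frac{7 u^{3}}{4} + \frac{7 u^{2}}{8} + \frac{u}{2} - \frac{4 \log{\left(u^{2} + 3 \right)}}{3} - \frac{4 \log{\left(u^{4} + u^{2} + 3 \right)}}{3} + \frac{1}{16} + \frac{4 \log{\left(2 \right)}}{3}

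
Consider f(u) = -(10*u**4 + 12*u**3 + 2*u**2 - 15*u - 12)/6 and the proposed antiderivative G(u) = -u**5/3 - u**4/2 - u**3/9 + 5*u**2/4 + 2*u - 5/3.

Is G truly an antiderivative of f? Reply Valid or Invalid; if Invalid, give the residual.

d/du[G] = -5*u**4/3 - 2*u**3 - u**2/3 + 5*u/2 + 2
This equals f(u) exactly, so the claim holds.

Valid - the claim checks out under differentiation.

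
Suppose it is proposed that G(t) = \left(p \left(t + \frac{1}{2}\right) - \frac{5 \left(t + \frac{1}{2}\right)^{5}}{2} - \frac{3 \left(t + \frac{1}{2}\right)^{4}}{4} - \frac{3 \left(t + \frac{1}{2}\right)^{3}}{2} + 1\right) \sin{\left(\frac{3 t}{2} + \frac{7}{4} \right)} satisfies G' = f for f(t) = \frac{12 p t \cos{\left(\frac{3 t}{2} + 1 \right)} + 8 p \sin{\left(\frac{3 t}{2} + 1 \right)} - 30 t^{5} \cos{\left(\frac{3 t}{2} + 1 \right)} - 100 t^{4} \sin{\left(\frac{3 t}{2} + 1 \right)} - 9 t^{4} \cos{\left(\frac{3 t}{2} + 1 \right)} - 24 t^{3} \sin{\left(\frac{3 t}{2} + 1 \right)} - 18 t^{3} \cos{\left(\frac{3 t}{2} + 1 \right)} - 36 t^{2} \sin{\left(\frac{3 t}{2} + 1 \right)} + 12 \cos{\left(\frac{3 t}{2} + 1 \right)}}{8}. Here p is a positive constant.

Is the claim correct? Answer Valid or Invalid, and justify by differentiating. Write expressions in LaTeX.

Invalid: d/dt[G] - f = - \frac{3 p t \cos{\left(\frac{3 t}{2} + 1 \right)}}{2} + \frac{3 p t \cos{\left(\frac{3 t}{2} + \frac{7}{4} \right)}}{2} - p \sin{\left(\frac{3 t}{2} + 1 \right)} + p \sin{\left(\frac{3 t}{2} + \frac{7}{4} \right)} + \frac{3 p \cos{\left(\frac{3 t}{2} + \frac{7}{4} \right)}}{4} + \frac{15 t^{5} \cos{\left(\frac{3 t}{2} + 1 \right)}}{4} - \frac{15 t^{5} \cos{\left(\frac{3 t}{2} + \frac{7}{4} \right)}}{4} + \frac{25 t^{4} \sin{\left(\frac{3 t}{2} + 1 \right)}}{2} - \frac{25 t^{4} \sin{\left(\frac{3 t}{2} + \frac{7}{4} \right)}}{2} + \frac{9 t^{4} \cos{\left(\frac{3 t}{2} + 1 \right)}}{8} - \frac{21 t^{4} \cos{\left(\frac{3 t}{2} + \frac{7}{4} \right)}}{2} + 3 t^{3} \sin{\left(\frac{3 t}{2} + 1 \right)} - 28 t^{3} \sin{\left(\frac{3 t}{2} + \frac{7}{4} \right)} + \frac{9 t^{3} \cos{\left(\frac{3 t}{2} + 1 \right)}}{4} - \frac{111 t^{3} \cos{\left(\frac{3 t}{2} + \frac{7}{4} \right)}}{8} + \frac{9 t^{2} \sin{\left(\frac{3 t}{2} + 1 \right)}}{2} - \frac{111 t^{2} \sin{\left(\frac{3 t}{2} + \frac{7}{4} \right)}}{4} - \frac{39 t^{2} \cos{\left(\frac{3 t}{2} + \frac{7}{4} \right)}}{4} - 13 t \sin{\left(\frac{3 t}{2} + \frac{7}{4} \right)} - \frac{219 t \cos{\left(\frac{3 t}{2} + \frac{7}{4} \right)}}{64} - \frac{73 \sin{\left(\frac{3 t}{2} + \frac{7}{4} \right)}}{32} - \frac{3 \cos{\left(\frac{3 t}{2} + 1 \right)}}{2} + \frac{33 \cos{\left(\frac{3 t}{2} + \frac{7}{4} \right)}}{32}, which is not 0.

d/dt[G] = \frac{3 p t \cos{\left(\frac{3 t}{2} + \frac{7}{4} \right)}}{2} + p \sin{\left(\frac{3 t}{2} + \frac{7}{4} \right)} + \frac{3 p \cos{\left(\frac{3 t}{2} + \frac{7}{4} \right)}}{4} - \frac{15 t^{5} \cos{\left(\frac{3 t}{2} + \frac{7}{4} \right)}}{4} - \frac{25 t^{4} \sin{\left(\frac{3 t}{2} + \frac{7}{4} \right)}}{2} - \frac{21 t^{4} \cos{\left(\frac{3 t}{2} + \frac{7}{4} \right)}}{2} - 28 t^{3} \sin{\left(\frac{3 t}{2} + \frac{7}{4} \right)} - \frac{111 t^{3} \cos{\left(\frac{3 t}{2} + \frac{7}{4} \right)}}{8} - \frac{111 t^{2} \sin{\left(\frac{3 t}{2} + \frac{7}{4} \right)}}{4} - \frac{39 t^{2} \cos{\left(\frac{3 t}{2} + \frac{7}{4} \right)}}{4} - 13 t \sin{\left(\frac{3 t}{2} + \frac{7}{4} \right)} - \frac{219 t \cos{\left(\frac{3 t}{2} + \frac{7}{4} \right)}}{64} - \frac{73 \sin{\left(\frac{3 t}{2} + \frac{7}{4} \right)}}{32} + \frac{33 \cos{\left(\frac{3 t}{2} + \frac{7}{4} \right)}}{32}
d/dt[G] - f(t) = - \frac{3 p t \cos{\left(\frac{3 t}{2} + 1 \right)}}{2} + \frac{3 p t \cos{\left(\frac{3 t}{2} + \frac{7}{4} \right)}}{2} - p \sin{\left(\frac{3 t}{2} + 1 \right)} + p \sin{\left(\frac{3 t}{2} + \frac{7}{4} \right)} + \frac{3 p \cos{\left(\frac{3 t}{2} + \frac{7}{4} \right)}}{4} + \frac{15 t^{5} \cos{\left(\frac{3 t}{2} + 1 \right)}}{4} - \frac{15 t^{5} \cos{\left(\frac{3 t}{2} + \frac{7}{4} \right)}}{4} + \frac{25 t^{4} \sin{\left(\frac{3 t}{2} + 1 \right)}}{2} - \frac{25 t^{4} \sin{\left(\frac{3 t}{2} + \frac{7}{4} \right)}}{2} + \frac{9 t^{4} \cos{\left(\frac{3 t}{2} + 1 \right)}}{8} - \frac{21 t^{4} \cos{\left(\frac{3 t}{2} + \frac{7}{4} \right)}}{2} + 3 t^{3} \sin{\left(\frac{3 t}{2} + 1 \right)} - 28 t^{3} \sin{\left(\frac{3 t}{2} + \frac{7}{4} \right)} + \frac{9 t^{3} \cos{\left(\frac{3 t}{2} + 1 \right)}}{4} - \frac{111 t^{3} \cos{\left(\frac{3 t}{2} + \frac{7}{4} \right)}}{8} + \frac{9 t^{2} \sin{\left(\frac{3 t}{2} + 1 \right)}}{2} - \frac{111 t^{2} \sin{\left(\frac{3 t}{2} + \frac{7}{4} \right)}}{4} - \frac{39 t^{2} \cos{\left(\frac{3 t}{2} + \frac{7}{4} \right)}}{4} - 13 t \sin{\left(\frac{3 t}{2} + \frac{7}{4} \right)} - \frac{219 t \cos{\left(\frac{3 t}{2} + \frac{7}{4} \right)}}{64} - \frac{73 \sin{\left(\frac{3 t}{2} + \frac{7}{4} \right)}}{32} - \frac{3 \cos{\left(\frac{3 t}{2} + 1 \right)}}{2} + \frac{33 \cos{\left(\frac{3 t}{2} + \frac{7}{4} \right)}}{32} != 0.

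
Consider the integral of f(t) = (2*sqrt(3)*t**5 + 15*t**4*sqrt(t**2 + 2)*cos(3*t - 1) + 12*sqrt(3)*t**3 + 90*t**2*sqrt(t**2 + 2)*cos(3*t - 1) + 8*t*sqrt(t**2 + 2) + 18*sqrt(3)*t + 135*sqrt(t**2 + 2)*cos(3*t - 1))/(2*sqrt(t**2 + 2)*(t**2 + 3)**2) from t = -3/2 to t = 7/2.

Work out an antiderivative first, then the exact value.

Recover f(t) by differentiating a candidate F(t); any mismatch rules it out.
F(t) = (2*sqrt(3)*t**2*sqrt(t**2 + 2) + 5*t**2*sin(3*t - 1) + 6*sqrt(3)*sqrt(t**2 + 2) + 15*sin(3*t - 1) - 4)/(2*t**2 + 6) is an antiderivative of f.
Check: d/dt[(2*sqrt(3)*t**2*sqrt(t**2 + 2) + 5*t**2*sin(3*t - 1) + 6*sqrt(3)*sqrt(t**2 + 2) + 15*sin(3*t - 1) - 4)/(2*t**2 + 6)] = (2*sqrt(3)*t**5 + 15*t**4*sqrt(t**2 + 2)*cos(3*t - 1) + 12*sqrt(3)*t**3 + 90*t**2*sqrt(t**2 + 2)*cos(3*t - 1) + 8*t*sqrt(t**2 + 2) + 18*sqrt(3)*t + 135*sqrt(t**2 + 2)*cos(3*t - 1))/(2*t**4*sqrt(t**2 + 2) + 12*t**2*sqrt(t**2 + 2) + 18*sqrt(t**2 + 2)), which equals f(t).
F(7/2) = 5*sin(19/2)/2 - 8/61 + 3*sqrt(19)/2; F(-3/2) = -8/21 - 5*sin(11/2)/2 + sqrt(51)/2.
Integral = F(7/2) - F(-3/2) = -sqrt(51)/2 + 5*sin(11/2)/2 + 5*sin(19/2)/2 + 320/1281 + 3*sqrt(19)/2.

Antiderivative: F(t) = (2*sqrt(3)*t**2*sqrt(t**2 + 2) + 5*t**2*sin(3*t - 1) + 6*sqrt(3)*sqrt(t**2 + 2) + 15*sin(3*t - 1) - 4)/(2*t**2 + 6); value = -sqrt(51)/2 + 5*sin(11/2)/2 + 5*sin(19/2)/2 + 320/1281 + 3*sqrt(19)/2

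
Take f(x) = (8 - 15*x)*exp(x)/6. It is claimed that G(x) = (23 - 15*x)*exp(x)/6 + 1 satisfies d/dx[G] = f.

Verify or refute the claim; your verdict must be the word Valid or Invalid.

Valid: G'(x) = f(x).

d/dx[G] = -5*x*exp(x)/2 + 4*exp(x)/3
This equals f(x) exactly, so the claim holds.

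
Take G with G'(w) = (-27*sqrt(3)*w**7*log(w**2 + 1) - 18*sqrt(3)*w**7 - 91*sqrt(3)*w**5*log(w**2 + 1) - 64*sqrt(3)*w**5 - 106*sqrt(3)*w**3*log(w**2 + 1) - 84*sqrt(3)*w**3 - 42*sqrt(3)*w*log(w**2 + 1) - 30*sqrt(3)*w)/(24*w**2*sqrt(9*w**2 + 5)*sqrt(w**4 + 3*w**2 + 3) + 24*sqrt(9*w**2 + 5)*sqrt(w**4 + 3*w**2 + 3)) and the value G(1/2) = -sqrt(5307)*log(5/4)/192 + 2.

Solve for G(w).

G(w) = -sqrt(3*w**2 + 5/3)*sqrt(w**4 + 3*w**2 + 3)*log(w**2 + 1)/8 + 2

Since d/dw undoes antidifferentiation here, G(w) must give back the stated G'(w).
A general antiderivative is -sqrt(3*w**2 + 5/3)*sqrt(w**4 + 3*w**2 + 3)*log(w**2 + 1)/8 + C.
The condition gives C = -sqrt(5307)*log(5/4)/192 + 2 - (-sqrt(5307)*log(5/4)/192) = 2.
So G(w) = -sqrt(3*w**2 + 5/3)*sqrt(w**4 + 3*w**2 + 3)*log(w**2 + 1)/8 + 2.
Check: d/dw[-sqrt(3*w**2 + 5/3)*sqrt(w**4 + 3*w**2 + 3)*log(w**2 + 1)/8 + 2] = (-27*sqrt(3)*w**7*log(w**2 + 1) - 18*sqrt(3)*w**7 - 91*sqrt(3)*w**5*log(w**2 + 1) - 64*sqrt(3)*w**5 - 106*sqrt(3)*w**3*log(w**2 + 1) - 84*sqrt(3)*w**3 - 42*sqrt(3)*w*log(w**2 + 1) - 30*sqrt(3)*w)/(24*w**2*sqrt(9*w**2 + 5)*sqrt(w**4 + 3*w**2 + 3) + 24*sqrt(9*w**2 + 5)*sqrt(w**4 + 3*w**2 + 3)) = G'(w).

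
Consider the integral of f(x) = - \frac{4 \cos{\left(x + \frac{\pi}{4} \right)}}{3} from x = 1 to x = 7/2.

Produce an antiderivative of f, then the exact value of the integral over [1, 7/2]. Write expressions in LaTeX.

For F(x) to be correct the identity F'(x) - f(x) = 0 must hold.
F(x) = - \frac{4 \sin{\left(x + \frac{\pi}{4} \right)}}{3} is an antiderivative of f.
Check: d/dx[- \frac{4 \sin{\left(x + \frac{\pi}{4} \right)}}{3}] = - \frac{4 \cos{\left(x + \frac{\pi}{4} \right)}}{3} = f(x).
F(7/2) = - \frac{4 \sin{\left(\frac{\pi}{4} + \frac{7}{2} \right)}}{3}; F(1) = - \frac{4 \sin{\left(\frac{\pi}{4} + 1 \right)}}{3}.
Integral = F(7/2) - F(1) = - \frac{4 \sin{\left(\frac{\pi}{4} + \frac{7}{2} \right)}}{3} + \frac{4 \sin{\left(\frac{\pi}{4} + 1 \right)}}{3}.

Antiderivative: F(x) = - \frac{4 \sin{\left(x + \frac{\pi}{4} \right)}}{3}; value = - \frac{4 \sin{\left(\frac{\pi}{4} + \frac{7}{2} \right)}}{3} + \frac{4 \sin{\left(\frac{\pi}{4} + 1 \right)}}{3}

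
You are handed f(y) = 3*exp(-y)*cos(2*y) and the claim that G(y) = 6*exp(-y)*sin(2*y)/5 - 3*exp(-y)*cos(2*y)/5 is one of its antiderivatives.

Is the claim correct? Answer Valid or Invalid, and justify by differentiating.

d/dy[G] = 3*exp(-y)*cos(2*y)
This equals f(y) exactly, so the claim holds.

Valid - the claim checks out under differentiation.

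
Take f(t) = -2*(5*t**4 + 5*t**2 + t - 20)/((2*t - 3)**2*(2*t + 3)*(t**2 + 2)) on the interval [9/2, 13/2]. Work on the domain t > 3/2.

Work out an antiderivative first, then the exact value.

Factor the denominator ((2*t - 3)**2*(2*t + 3)*(t**2 + 2)) and decompose: f = 2*(t + 2)/(17*(t**2 + 2)) - 241/(1224*(2*t + 3)) - 3107/(1224*(2*t - 3)) - 17/(12*(2*t - 3)**2); each piece integrates to a log, atan, or power term.
F(t) = -3107*log(t - 3/2)/2448 - 241*log(t + 3/2)/2448 + log(t**2 + 2)/17 + 2*sqrt(2)*atan(sqrt(2)*t/2)/17 + 17/(48*t - 72) is an antiderivative of f.
Check: d/dt[-3107*log(t - 3/2)/2448 - 241*log(t + 3/2)/2448 + log(t**2 + 2)/17 + 2*sqrt(2)*atan(sqrt(2)*t/2)/17 + 17/(48*t - 72)] = (-10*t**4 - 10*t**2 - 2*t + 40)/(8*t**5 - 12*t**4 - 2*t**3 + 3*t**2 - 36*t + 54), which equals f(t).
F(13/2) = -3107*log(5)/2448 - 241*log(8)/2448 + 17/240 + log(177/4)/17 + 2*sqrt(2)*atan(13*sqrt(2)/4)/17; F(9/2) = -3107*log(3)/2448 - 241*log(6)/2448 + 17/144 + log(89/4)/17 + 2*sqrt(2)*atan(9*sqrt(2)/4)/17.
Integral = F(13/2) - F(9/2) = -3107*log(5)/2448 - 2*sqrt(2)*atan(9*sqrt(2)/4)/17 - 241*log(8)/2448 - log(89/4)/17 - 17/360 + 241*log(6)/2448 + log(177/4)/17 + 2*sqrt(2)*atan(13*sqrt(2)/4)/17 + 3107*log(3)/2448.

Antiderivative: F(t) = -3107*log(t - 3/2)/2448 - 241*log(t + 3/2)/2448 + log(t**2 + 2)/17 + 2*sqrt(2)*atan(sqrt(2)*t/2)/17 + 17/(48*t - 72); value = -3107*log(5)/2448 - 2*sqrt(2)*atan(9*sqrt(2)/4)/17 - 241*log(8)/2448 - log(89/4)/17 - 17/360 + 241*log(6)/2448 + log(177/4)/17 + 2*sqrt(2)*atan(13*sqrt(2)/4)/17 + 3107*log(3)/2448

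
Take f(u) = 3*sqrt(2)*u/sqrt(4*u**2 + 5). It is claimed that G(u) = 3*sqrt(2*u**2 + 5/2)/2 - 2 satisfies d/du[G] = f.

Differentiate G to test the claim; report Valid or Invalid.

d/du[G] = 3*sqrt(2)*u/sqrt(4*u**2 + 5)
This equals f(u) exactly, so the claim holds.

Valid - the claim checks out under differentiation.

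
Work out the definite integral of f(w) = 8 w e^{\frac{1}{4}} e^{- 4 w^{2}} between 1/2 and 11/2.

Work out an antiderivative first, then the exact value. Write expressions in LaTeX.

Antiderivative: F(w) = - e^{\frac{1}{4} - 4 w^{2}}; value = - \frac{1}{e^{\frac{483}{4}}} + e^{- \frac{3}{4}}

f matches the chain-rule pattern g'(h)*h' with inner function h(w) = \frac{1}{4} - 4 w^{2}; substituting u = h(w) collapses the integral.
F(w) = - e^{\frac{1}{4} - 4 w^{2}} is an antiderivative of f.
Check: d/dw[- e^{\frac{1}{4} - 4 w^{2}}] = 8 w e^{\frac{1}{4}} e^{- 4 w^{2}} = f(w).
F(11/2) = - \frac{1}{e^{\frac{483}{4}}}; F(1/2) = - \frac{1}{e^{\frac{3}{4}}}.
Integral = F(11/2) - F(1/2) = - \frac{1}{e^{\frac{483}{4}}} + e^{- \frac{3}{4}}.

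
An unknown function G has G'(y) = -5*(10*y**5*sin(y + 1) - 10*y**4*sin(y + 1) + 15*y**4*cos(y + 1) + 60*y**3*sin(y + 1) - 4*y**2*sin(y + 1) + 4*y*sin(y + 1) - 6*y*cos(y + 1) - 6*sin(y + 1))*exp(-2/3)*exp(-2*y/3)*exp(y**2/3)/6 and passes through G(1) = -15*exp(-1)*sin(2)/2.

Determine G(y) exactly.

Recover the given G'(y) by differentiating a candidate G(y); any mismatch rules it out.
A general antiderivative is -10*(5*y**4/4 - y/2)*exp(y**2/3 - 2*y/3 - 2/3)*sin(y + 1) + C.
The condition gives C = -15*exp(-1)*sin(2)/2 - (-15*exp(-1)*sin(2)/2) = 0.
So G(y) = -5*y*(5*y**3 - 2)*exp(y**2/3 - 2*y/3 - 2/3)*sin(y + 1)/2.
Check: d/dy[-5*y*(5*y**3 - 2)*exp(y**2/3 - 2*y/3 - 2/3)*sin(y + 1)/2] = (-50*y**5*sin(y + 1) + 50*y**4*sin(y + 1) - 75*y**4*cos(y + 1) - 300*y**3*sin(y + 1) + 20*y**2*sin(y + 1) - 20*y*sin(y + 1) + 30*y*cos(y + 1) + 30*sin(y + 1))*exp(-2/3)*exp(-2*y/3)*exp(y**2/3)/6, which equals G'(y).

G(y) = -5*y*(5*y**3 - 2)*exp(y**2/3 - 2*y/3 - 2/3)*sin(y + 1)/2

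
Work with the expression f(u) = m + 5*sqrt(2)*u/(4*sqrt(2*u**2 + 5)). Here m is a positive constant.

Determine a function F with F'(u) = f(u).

An antiderivative is F(u) = m*u + 5*sqrt(u**2 + 5/2)/4.

Whatever form F(u) takes, F'(u) = f(u) is non-negotiable.
Check: d/du[m*u + 5*sqrt(u**2 + 5/2)/4] = (4*m*sqrt(2*u**2 + 5) + 5*sqrt(2)*u)/(4*sqrt(2*u**2 + 5)), which equals f(u).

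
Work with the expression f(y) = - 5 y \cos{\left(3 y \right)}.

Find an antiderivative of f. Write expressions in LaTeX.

An antiderivative is F(y) = - \frac{5 y \sin{\left(3 y \right)}}{3} - \frac{5 \cos{\left(3 y \right)}}{9}.

Any candidate F(y) must reproduce f(y) exactly when differentiated.
Check: d/dy[- \frac{5 y \sin{\left(3 y \right)}}{3} - \frac{5 \cos{\left(3 y \right)}}{9}] = - 5 y \cos{\left(3 y \right)} = f(y).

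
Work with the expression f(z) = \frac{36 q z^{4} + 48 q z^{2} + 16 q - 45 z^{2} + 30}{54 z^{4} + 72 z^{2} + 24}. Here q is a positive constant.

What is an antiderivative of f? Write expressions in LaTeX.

An antiderivative is F(z) = \frac{12 q z^{3} + 8 q z + 15 z}{18 z^{2} + 12}.

Check any antiderivative F(z) by computing F'(z) and comparing it with f(z).
Check: d/dz[\frac{12 q z^{3} + 8 q z + 15 z}{18 z^{2} + 12}] = \frac{36 q z^{4} + 48 q z^{2} + 16 q - 45 z^{2} + 30}{54 z^{4} + 72 z^{2} + 24} = f(z).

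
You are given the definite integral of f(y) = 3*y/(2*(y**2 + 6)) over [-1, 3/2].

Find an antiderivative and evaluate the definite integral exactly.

Antiderivative: F(y) = 3*log(y**2 + 6)/4; value = -3*log(7)/4 + 3*log(33/4)/4

The substitution u = y**2 + 6 works: f is exactly (dF/du)*(du/dy) for that inner function.
F(y) = 3*log(y**2 + 6)/4 is an antiderivative of f.
Check: d/dy[3*log(y**2 + 6)/4] = 3*y/(2*y**2 + 12), which equals f(y).
F(3/2) = 3*log(33/4)/4; F(-1) = 3*log(7)/4.
Integral = F(3/2) - F(-1) = -3*log(7)/4 + 3*log(33/4)/4.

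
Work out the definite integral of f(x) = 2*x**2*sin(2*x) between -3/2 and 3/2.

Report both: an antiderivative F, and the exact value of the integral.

A candidate is checked by its d/dx: the result must match f(x).
F(x) = -x**2*cos(2*x) + x*sin(2*x) + cos(2*x)/2 is an antiderivative of f.
Check: d/dx[-x**2*cos(2*x) + x*sin(2*x) + cos(2*x)/2] = 2*x**2*sin(2*x) = f(x).
F(3/2) = 3*sin(3)/2 - 7*cos(3)/4; F(-3/2) = 3*sin(3)/2 - 7*cos(3)/4.
Integral = F(3/2) - F(-3/2) = 0.

Antiderivative: F(x) = -x**2*cos(2*x) + x*sin(2*x) + cos(2*x)/2; value = 0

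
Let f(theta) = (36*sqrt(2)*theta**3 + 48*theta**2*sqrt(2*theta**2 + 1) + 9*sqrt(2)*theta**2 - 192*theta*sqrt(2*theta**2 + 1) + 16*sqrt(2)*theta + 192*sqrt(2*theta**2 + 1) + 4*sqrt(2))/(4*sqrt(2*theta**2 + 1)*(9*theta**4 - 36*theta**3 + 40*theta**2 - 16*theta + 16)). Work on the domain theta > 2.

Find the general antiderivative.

Whatever form F(theta) takes, F'(theta) = f(theta) is non-negotiable.
Check: d/dtheta[(8*theta*atan(3*theta/2) - sqrt(2)*sqrt(2*theta**2 + 1) - 16*atan(3*theta/2))/(4*(theta - 2))] = (36*sqrt(2)*theta**3 + 48*theta**2*sqrt(2*theta**2 + 1) + 9*sqrt(2)*theta**2 - 192*theta*sqrt(2*theta**2 + 1) + 16*sqrt(2)*theta + 192*sqrt(2*theta**2 + 1) + 4*sqrt(2))/(36*theta**4*sqrt(2*theta**2 + 1) - 144*theta**3*sqrt(2*theta**2 + 1) + 160*theta**2*sqrt(2*theta**2 + 1) - 64*theta*sqrt(2*theta**2 + 1) + 64*sqrt(2*theta**2 + 1)), which equals f(theta).

F(theta) = (8*theta*atan(3*theta/2) - sqrt(2)*sqrt(2*theta**2 + 1) - 16*atan(3*theta/2))/(4*(theta - 2)) + C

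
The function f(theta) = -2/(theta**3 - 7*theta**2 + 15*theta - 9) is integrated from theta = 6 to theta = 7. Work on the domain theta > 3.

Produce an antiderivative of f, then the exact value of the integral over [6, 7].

Factor the denominator ((theta - 3)**2*(theta - 1)) and decompose: f = -1/(2*(theta - 1)) + 1/(2*(theta - 3)) - 1/(theta - 3)**2; each piece integrates to a log, atan, or power term.
F(theta) = log(theta - 3)/2 - log(theta - 1)/2 + 2/(2*theta - 6) is an antiderivative of f.
Check: d/dtheta[log(theta - 3)/2 - log(theta - 1)/2 + 2/(2*theta - 6)] = -2/(theta**3 - 7*theta**2 + 15*theta - 9) = f(theta).
F(7) = -log(6)/2 + 1/4 + log(4)/2; F(6) = -log(5)/2 + 1/3 + log(3)/2.
Integral = F(7) - F(6) = -log(6)/2 - log(3)/2 - 1/12 + log(4)/2 + log(5)/2.

Antiderivative: F(theta) = log(theta - 3)/2 - log(theta - 1)/2 + 2/(2*theta - 6); value = -log(6)/2 - log(3)/2 - 1/12 + log(4)/2 + log(5)/2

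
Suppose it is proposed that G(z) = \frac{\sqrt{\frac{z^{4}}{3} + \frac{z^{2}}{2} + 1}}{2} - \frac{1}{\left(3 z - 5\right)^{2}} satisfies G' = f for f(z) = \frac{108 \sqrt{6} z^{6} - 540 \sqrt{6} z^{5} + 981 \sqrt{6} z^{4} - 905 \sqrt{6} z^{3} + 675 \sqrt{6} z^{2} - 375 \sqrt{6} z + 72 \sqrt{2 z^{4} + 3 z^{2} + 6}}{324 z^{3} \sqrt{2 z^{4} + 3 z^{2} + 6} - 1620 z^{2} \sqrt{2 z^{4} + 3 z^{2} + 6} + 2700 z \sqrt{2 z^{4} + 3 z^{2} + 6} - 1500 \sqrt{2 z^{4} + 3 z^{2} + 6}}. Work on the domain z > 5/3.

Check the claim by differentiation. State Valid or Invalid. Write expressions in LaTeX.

d/dz[G] = \frac{108 \sqrt{6} z^{6} - 540 \sqrt{6} z^{5} + 981 \sqrt{6} z^{4} - 905 \sqrt{6} z^{3} + 675 \sqrt{6} z^{2} - 375 \sqrt{6} z + 72 \sqrt{2 z^{4} + 3 z^{2} + 6}}{324 z^{3} \sqrt{2 z^{4} + 3 z^{2} + 6} - 1620 z^{2} \sqrt{2 z^{4} + 3 z^{2} + 6} + 2700 z \sqrt{2 z^{4} + 3 z^{2} + 6} - 1500 \sqrt{2 z^{4} + 3 z^{2} + 6}}
This equals f(z) exactly, so the claim holds.

Valid: G'(z) = f(z).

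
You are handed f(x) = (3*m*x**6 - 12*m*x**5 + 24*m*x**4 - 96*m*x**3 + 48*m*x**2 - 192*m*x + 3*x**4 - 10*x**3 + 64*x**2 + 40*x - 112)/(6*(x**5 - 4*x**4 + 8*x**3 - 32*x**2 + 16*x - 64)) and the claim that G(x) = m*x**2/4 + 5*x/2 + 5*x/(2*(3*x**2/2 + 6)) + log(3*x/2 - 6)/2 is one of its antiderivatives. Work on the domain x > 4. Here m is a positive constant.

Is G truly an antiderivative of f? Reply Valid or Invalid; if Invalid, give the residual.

Invalid: d/dx[G] - f = 5/2, which is not 0.

d/dx[G] = (3*m*x**6 - 12*m*x**5 + 24*m*x**4 - 96*m*x**3 + 48*m*x**2 - 192*m*x + 15*x**5 - 57*x**4 + 110*x**3 - 416*x**2 + 280*x - 1072)/(6*x**5 - 24*x**4 + 48*x**3 - 192*x**2 + 96*x - 384)
d/dx[G] - f(x) = 5/2 != 0.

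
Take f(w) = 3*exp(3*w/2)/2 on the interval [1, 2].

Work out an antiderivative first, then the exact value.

Check any antiderivative F(w) by computing F'(w) and comparing it with f(w).
F(w) = exp(3*w/2) is an antiderivative of f.
Check: d/dw[exp(3*w/2)] = 3*exp(3*w/2)/2 = f(w).
F(2) = exp(3); F(1) = exp(3/2).
Integral = F(2) - F(1) = -exp(3/2) + exp(3).

Antiderivative: F(w) = exp(3*w/2); value = -exp(3/2) + exp(3)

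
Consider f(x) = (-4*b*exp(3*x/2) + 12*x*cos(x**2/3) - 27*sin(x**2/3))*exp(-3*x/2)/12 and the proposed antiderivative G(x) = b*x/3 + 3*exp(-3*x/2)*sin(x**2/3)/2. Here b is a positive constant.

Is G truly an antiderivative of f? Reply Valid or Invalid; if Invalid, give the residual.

d/dx[G] = (4*b*exp(3*x/2) + 12*x*cos(x**2/3) - 27*sin(x**2/3))*exp(-3*x/2)/12
d/dx[G] - f(x) = 2*b/3 != 0.

Invalid: d/dx[G] - f = 2*b/3, which is not 0.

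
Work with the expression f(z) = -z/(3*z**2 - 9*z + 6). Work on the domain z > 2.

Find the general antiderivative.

F(z) = -2*log(z - 2)/3 + log(z - 1)/3 + C

The denominator factors as 3*(z - 2)*(z - 1); partial fractions split f into directly integrable pieces: 1/(3*(z - 1)) - 2/(3*(z - 2)).
Check: d/dz[-2*log(z - 2)/3 + log(z - 1)/3] = -z/(3*z**2 - 9*z + 6) = f(z).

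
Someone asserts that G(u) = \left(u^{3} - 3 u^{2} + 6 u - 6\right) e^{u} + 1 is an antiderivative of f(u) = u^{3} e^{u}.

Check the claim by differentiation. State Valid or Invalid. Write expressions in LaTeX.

Valid - differentiating G returns exactly f.

d/du[G] = u^{3} e^{u}
This equals f(u) exactly, so the claim holds.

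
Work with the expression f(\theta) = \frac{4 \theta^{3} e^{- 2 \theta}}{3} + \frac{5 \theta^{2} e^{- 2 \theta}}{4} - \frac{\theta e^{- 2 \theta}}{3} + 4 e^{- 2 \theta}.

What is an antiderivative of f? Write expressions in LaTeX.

An antiderivative is F(\theta) = \frac{\left(- 32 \theta^{3} - 78 \theta^{2} - 70 \theta - 131\right) e^{- 2 \theta}}{48}.

f has the shape u'v + uv' for u = - \frac{2 \theta^{3}}{3} - \frac{13 \theta^{2}}{8} - \frac{35 \theta}{24} - \frac{131}{48} and v = e^{- 2 \theta} — it is the derivative of the product u*v.
Check: d/d\theta[\frac{\left(- 32 \theta^{3} - 78 \theta^{2} - 70 \theta - 131\right) e^{- 2 \theta}}{48}] = \frac{\left(16 \theta^{3} + 15 \theta^{2} - 4 \theta + 48\right) e^{- 2 \theta}}{12}, which equals f(\theta).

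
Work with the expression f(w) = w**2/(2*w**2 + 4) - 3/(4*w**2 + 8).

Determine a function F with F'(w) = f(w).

The integrand splits into summands that can be handled one at a time.
Check: d/dw[(4*w - 7*sqrt(2)*atan(sqrt(2)*w/2))/8] = (2*w**2 - 3)/(4*w**2 + 8), which equals f(w).

An antiderivative is F(w) = (4*w - 7*sqrt(2)*atan(sqrt(2)*w/2))/8.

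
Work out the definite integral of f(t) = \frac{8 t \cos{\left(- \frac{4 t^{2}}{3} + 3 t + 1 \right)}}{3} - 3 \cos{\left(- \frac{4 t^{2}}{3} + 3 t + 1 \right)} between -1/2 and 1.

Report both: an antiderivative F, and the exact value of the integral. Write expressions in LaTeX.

f matches the chain-rule pattern g'(h)*h' with inner function h(t) = - \frac{4 t^{2}}{3} + 3 t + 1; substituting u = h(t) collapses the integral.
F(t) = - \sin{\left(- \frac{4 t^{2}}{3} + 3 t + 1 \right)} is an antiderivative of f.
Check: d/dt[- \sin{\left(- \frac{4 t^{2}}{3} + 3 t + 1 \right)}] = \frac{8 t \cos{\left(- \frac{4 t^{2}}{3} + 3 t + 1 \right)}}{3} - 3 \cos{\left(- \frac{4 t^{2}}{3} + 3 t + 1 \right)} = f(t).
F(1) = - \sin{\left(\frac{8}{3} \right)}; F(-1/2) = \sin{\left(\frac{5}{6} \right)}.
Integral = F(1) - F(-1/2) = - \sin{\left(\frac{5}{6} \right)} - \sin{\left(\frac{8}{3} \right)}.

Antiderivative: F(t) = - \sin{\left(- \frac{4 t^{2}}{3} + 3 t + 1 \right)}; value = - \sin{\left(\frac{5}{6} \right)} - \sin{\left(\frac{8}{3} \right)}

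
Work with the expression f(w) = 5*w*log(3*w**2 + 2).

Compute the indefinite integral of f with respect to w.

Any candidate F(w) must reproduce f(w) exactly when differentiated.
Check: d/dw[5*(3*w**2*log(3*w**2 + 2) - 3*w**2 + 2*log(3*w**2 + 2))/6] = 5*w*log(3*w**2 + 2) = f(w).

F(w) = 5*(3*w**2*log(3*w**2 + 2) - 3*w**2 + 2*log(3*w**2 + 2))/6 + C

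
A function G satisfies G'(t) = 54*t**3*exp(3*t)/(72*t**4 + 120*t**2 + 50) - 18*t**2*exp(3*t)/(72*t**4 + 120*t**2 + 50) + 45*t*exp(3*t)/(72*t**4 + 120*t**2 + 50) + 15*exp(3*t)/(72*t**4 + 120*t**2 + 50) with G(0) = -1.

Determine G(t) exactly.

Integrate term by term and add the pieces.
A general antiderivative is 3*t*exp(3*t)/(4*(3*t**2 + 5/2)) + C.
The condition gives C = -1 - (0) = -1.
So G(t) = 3*t*exp(3*t)/(4*(3*t**2 + 5/2)) - 1.
Check: d/dt[3*t*exp(3*t)/(4*(3*t**2 + 5/2)) - 1] = (54*t**3*exp(3*t) - 18*t**2*exp(3*t) + 45*t*exp(3*t) + 15*exp(3*t))/(72*t**4 + 120*t**2 + 50), which equals G'(t).

G(t) = 3*t*exp(3*t)/(4*(3*t**2 + 5/2)) - 1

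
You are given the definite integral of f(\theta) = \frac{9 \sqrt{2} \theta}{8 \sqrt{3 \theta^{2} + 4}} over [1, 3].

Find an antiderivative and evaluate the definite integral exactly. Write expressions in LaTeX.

The substitution u = \frac{3 \theta^{2}}{2} + 2 works: f is exactly (dF/du)*(du/d\theta) for that inner function.
F(\theta) = \frac{3 \sqrt{2} \sqrt{3 \theta^{2} + 4}}{8} is an antiderivative of f.
Check: d/d\theta[\frac{3 \sqrt{2} \sqrt{3 \theta^{2} + 4}}{8}] = \frac{9 \sqrt{2} \theta}{8 \sqrt{3 \theta^{2} + 4}} = f(\theta).
F(3) = \frac{3 \sqrt{62}}{8}; F(1) = \frac{3 \sqrt{14}}{8}.
Integral = F(3) - F(1) = - \frac{3 \sqrt{14}}{8} + \frac{3 \sqrt{62}}{8}.

Antiderivative: F(\theta) = \frac{3 \sqrt{2} \sqrt{3 \theta^{2} + 4}}{8}; value = - \frac{3 \sqrt{14}}{8} + \frac{3 \sqrt{62}}{8}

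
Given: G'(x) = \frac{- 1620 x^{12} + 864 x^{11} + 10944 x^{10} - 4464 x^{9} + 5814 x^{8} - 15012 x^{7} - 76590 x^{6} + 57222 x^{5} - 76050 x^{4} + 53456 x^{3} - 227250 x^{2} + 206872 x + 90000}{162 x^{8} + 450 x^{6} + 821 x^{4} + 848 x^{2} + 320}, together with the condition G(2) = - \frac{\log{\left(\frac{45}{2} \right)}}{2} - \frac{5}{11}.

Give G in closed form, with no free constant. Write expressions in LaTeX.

For G(x) to be correct, d/dx[G] must agree with the stated G'(x) identically.
A general antiderivative is \frac{3 \left(5 - x^{2}\right)^{3} \left(x - \frac{2}{3}\right)}{\frac{3 x^{2}}{2} + \frac{4}{3}} - \frac{\log{\left(x^{4} + x^{2} + \frac{5}{2} \right)}}{2} + C.
The condition gives C = - \frac{\log{\left(\frac{45}{2} \right)}}{2} - \frac{5}{11} - (\frac{6}{11} - \frac{\log{\left(\frac{45}{2} \right)}}{2}) = -1.
So G(x) = - \frac{3 x^{7}}{\frac{3 x^{2}}{2} + \frac{4}{3}} + \frac{2 x^{6}}{\frac{3 x^{2}}{2} + \frac{4}{3}} + \frac{45 x^{5}}{\frac{3 x^{2}}{2} + \frac{4}{3}} - \frac{30 x^{4}}{\frac{3 x^{2}}{2} + \frac{4}{3}} - \frac{225 x^{3}}{\frac{3 x^{2}}{2} + \frac{4}{3}} + \frac{150 x^{2}}{\frac{3 x^{2}}{2} + \frac{4}{3}} + \frac{375 x}{\frac{3 x^{2}}{2} + \frac{4}{3}} - \frac{\log{\left(x^{4} + x^{2} + \frac{5}{2} \right)}}{2} - 1 - \frac{250}{\frac{3 x^{2}}{2} + \frac{4}{3}}.
Check: d/dx[- \frac{3 x^{7}}{\frac{3 x^{2}}{2} + \frac{4}{3}} + \frac{2 x^{6}}{\frac{3 x^{2}}{2} + \frac{4}{3}} + \frac{45 x^{5}}{\frac{3 x^{2}}{2} + \frac{4}{3}} - \frac{30 x^{4}}{\frac{3 x^{2}}{2} + \frac{4}{3}} - \frac{225 x^{3}}{\frac{3 x^{2}}{2} + \frac{4}{3}} + \frac{150 x^{2}}{\frac{3 x^{2}}{2} + \frac{4}{3}} + \frac{375 x}{\frac{3 x^{2}}{2} + \frac{4}{3}} - \frac{\log{\left(x^{4} + x^{2} + \frac{5}{2} \right)}}{2} - 1 - \frac{250}{\frac{3 x^{2}}{2} + \frac{4}{3}}] = \frac{- 1620 x^{12} + 864 x^{11} + 10944 x^{10} - 4464 x^{9} + 5814 x^{8} - 15012 x^{7} - 76590 x^{6} + 57222 x^{5} - 76050 x^{4} + 53456 x^{3} - 227250 x^{2} + 206872 x + 90000}{162 x^{8} + 450 x^{6} + 821 x^{4} + 848 x^{2} + 320} = G'(x).

G(x) = - \frac{3 x^{7}}{\frac{3 x^{2}}{2} + \frac{4}{3}} + \frac{2 x^{6}}{\frac{3 x^{2}}{2} + \frac{4}{3}} + \frac{45 x^{5}}{\frac{3 x^{2}}{2} + \frac{4}{3}} - \frac{30 x^{4}}{\frac{3 x^{2}}{2} + \frac{4}{3}} - \frac{225 x^{3}}{\frac{3 x^{2}}{2} + \frac{4}{3}} + \frac{150 x^{2}}{\frac{3 x^{2}}{2} + \frac{4}{3}} + \frac{375 x}{\frac{3 x^{2}}{2} + \frac{4}{3}} - \frac{\log{\left(x^{4} + x^{2} + \frac{5}{2} \right)}}{2} - 1 - \frac{250}{\frac{3 x^{2}}{2} + \frac{4}{3}}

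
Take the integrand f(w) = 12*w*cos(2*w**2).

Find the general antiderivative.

f matches the chain-rule pattern g'(h)*h' with inner function h(w) = 2*w**2; substituting u = h(w) collapses the integral.
Check: d/dw[3*sin(2*w**2)] = 12*w*cos(2*w**2) = f(w).

F(w) = 3*sin(2*w**2) + C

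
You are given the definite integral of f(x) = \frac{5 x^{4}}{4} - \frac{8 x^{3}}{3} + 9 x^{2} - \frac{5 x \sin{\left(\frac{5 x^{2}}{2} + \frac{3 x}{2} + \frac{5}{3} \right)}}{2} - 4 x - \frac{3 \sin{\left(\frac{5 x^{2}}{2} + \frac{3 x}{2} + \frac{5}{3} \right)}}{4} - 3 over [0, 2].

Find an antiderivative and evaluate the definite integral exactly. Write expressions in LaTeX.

Integrate term by term and add the pieces.
F(x) = \frac{x^{5}}{4} - \frac{2 x^{4}}{3} + 3 x^{3} - 2 x^{2} - 3 x + \frac{\cos{\left(\frac{5 x^{2}}{2} + \frac{3 x}{2} + \frac{5}{3} \right)}}{2} is an antiderivative of f.
Check: d/dx[\frac{x^{5}}{4} - \frac{2 x^{4}}{3} + 3 x^{3} - 2 x^{2} - 3 x + \frac{\cos{\left(\frac{5 x^{2}}{2} + \frac{3 x}{2} + \frac{5}{3} \right)}}{2}] = \frac{5 x^{4}}{4} - \frac{8 x^{3}}{3} + 9 x^{2} - \frac{5 x \sin{\left(\frac{5 x^{2}}{2} + \frac{3 x}{2} + \frac{5}{3} \right)}}{2} - 4 x - \frac{3 \sin{\left(\frac{5 x^{2}}{2} + \frac{3 x}{2} + \frac{5}{3} \right)}}{4} - 3 = f(x).
F(2) = \frac{\cos{\left(\frac{44}{3} \right)}}{2} + \frac{22}{3}; F(0) = \frac{\cos{\left(\frac{5}{3} \right)}}{2}.
Integral = F(2) - F(0) = \frac{\cos{\left(\frac{44}{3} \right)}}{2} - \frac{\cos{\left(\frac{5}{3} \right)}}{2} + \frac{22}{3}.

Antiderivative: F(x) = \frac{x^{5}}{4} - \frac{2 x^{4}}{3} + 3 x^{3} - 2 x^{2} - 3 x + \frac{\cos{\left(\frac{5 x^{2}}{2} + \frac{3 x}{2} + \frac{5}{3} \right)}}{2}; value = \frac{\cos{\left(\frac{44}{3} \right)}}{2} - \frac{\cos{\left(\frac{5}{3} \right)}}{2} + \frac{22}{3}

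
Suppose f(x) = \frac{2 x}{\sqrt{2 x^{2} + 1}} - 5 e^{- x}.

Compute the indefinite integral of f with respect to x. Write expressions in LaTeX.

The integrand splits into summands that can be handled one at a time.
Check: d/dx[\left(\sqrt{2 x^{2} + 1} e^{x} + 5\right) e^{- x}] = \frac{\left(2 x e^{x} - 5 \sqrt{2 x^{2} + 1}\right) e^{- x}}{\sqrt{2 x^{2} + 1}}, which equals f(x).

F(x) = \left(\sqrt{2 x^{2} + 1} e^{x} + 5\right) e^{- x} + C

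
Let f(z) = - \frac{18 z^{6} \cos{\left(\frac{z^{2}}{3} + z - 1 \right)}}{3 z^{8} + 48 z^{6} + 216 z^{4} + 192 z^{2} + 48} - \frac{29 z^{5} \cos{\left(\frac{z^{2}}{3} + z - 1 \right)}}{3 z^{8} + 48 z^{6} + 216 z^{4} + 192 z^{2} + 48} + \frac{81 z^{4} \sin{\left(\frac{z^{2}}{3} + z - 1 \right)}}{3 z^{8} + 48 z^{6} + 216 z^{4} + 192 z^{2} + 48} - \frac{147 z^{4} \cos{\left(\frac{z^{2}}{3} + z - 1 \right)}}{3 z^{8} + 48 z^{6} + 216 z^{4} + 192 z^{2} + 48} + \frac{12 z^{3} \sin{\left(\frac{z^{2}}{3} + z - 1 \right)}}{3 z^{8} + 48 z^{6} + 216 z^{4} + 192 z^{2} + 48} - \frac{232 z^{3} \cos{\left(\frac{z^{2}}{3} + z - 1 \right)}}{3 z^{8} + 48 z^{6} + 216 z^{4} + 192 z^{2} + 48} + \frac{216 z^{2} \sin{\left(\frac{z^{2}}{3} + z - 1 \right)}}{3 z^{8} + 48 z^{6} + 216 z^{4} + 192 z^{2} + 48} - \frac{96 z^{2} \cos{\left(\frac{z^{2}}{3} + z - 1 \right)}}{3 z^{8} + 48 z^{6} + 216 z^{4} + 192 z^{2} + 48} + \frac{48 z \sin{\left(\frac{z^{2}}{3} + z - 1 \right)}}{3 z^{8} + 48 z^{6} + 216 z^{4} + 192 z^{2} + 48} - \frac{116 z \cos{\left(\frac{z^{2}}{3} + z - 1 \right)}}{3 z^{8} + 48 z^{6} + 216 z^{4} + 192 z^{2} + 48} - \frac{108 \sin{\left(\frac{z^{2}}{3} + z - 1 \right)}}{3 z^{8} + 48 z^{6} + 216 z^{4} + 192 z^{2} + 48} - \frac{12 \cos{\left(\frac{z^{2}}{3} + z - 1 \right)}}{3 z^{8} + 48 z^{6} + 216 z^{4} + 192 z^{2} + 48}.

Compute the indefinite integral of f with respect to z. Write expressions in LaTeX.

F(z) = \frac{\left(- 9 z - 1\right) \sin{\left(\frac{z^{2}}{3} + z - 1 \right)}}{z^{4} + 8 z^{2} + 4} + C

The integrand splits into summands that can be handled one at a time.
Check: d/dz[\frac{\left(- 9 z - 1\right) \sin{\left(\frac{z^{2}}{3} + z - 1 \right)}}{z^{4} + 8 z^{2} + 4}] = \frac{- 18 z^{6} \cos{\left(\frac{z^{2}}{3} + z - 1 \right)} - 29 z^{5} \cos{\left(\frac{z^{2}}{3} + z - 1 \right)} + 81 z^{4} \sin{\left(\frac{z^{2}}{3} + z - 1 \right)} - 147 z^{4} \cos{\left(\frac{z^{2}}{3} + z - 1 \right)} + 12 z^{3} \sin{\left(\frac{z^{2}}{3} + z - 1 \right)} - 232 z^{3} \cos{\left(\frac{z^{2}}{3} + z - 1 \right)} + 216 z^{2} \sin{\left(\frac{z^{2}}{3} + z - 1 \right)} - 96 z^{2} \cos{\left(\frac{z^{2}}{3} + z - 1 \right)} + 48 z \sin{\left(\frac{z^{2}}{3} + z - 1 \right)} - 116 z \cos{\left(\frac{z^{2}}{3} + z - 1 \right)} - 108 \sin{\left(\frac{z^{2}}{3} + z - 1 \right)} - 12 \cos{\left(\frac{z^{2}}{3} + z - 1 \right)}}{3 z^{8} + 48 z^{6} + 216 z^{4} + 192 z^{2} + 48}, which equals f(z).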